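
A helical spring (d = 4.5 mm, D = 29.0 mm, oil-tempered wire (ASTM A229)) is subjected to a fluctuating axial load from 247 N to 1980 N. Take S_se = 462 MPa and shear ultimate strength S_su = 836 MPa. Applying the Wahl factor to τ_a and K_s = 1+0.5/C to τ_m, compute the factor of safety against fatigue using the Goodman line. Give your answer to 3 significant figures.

C = D/d = 29.0/4.5 = 6.4444; K_W = (4C−1)/(4C−4)+0.615/C = 1.2332; K_s = 1+0.5/C = 1.0776
F_a = (F_max−F_min)/2 = 866.5 N; F_m = (F_max+F_min)/2 = 1113.5 N
τ_a = K_W·8F_aD/(πd³) = 1.2332 × 702.21 = 865.96 MPa
τ_m = K_s·8F_mD/(πd³) = 1.0776 × 902.38 = 972.4 MPa
Goodman: 1/n_f = τ_a/S_se + τ_m/S_su = 865.96/462 + 972.4/836 = 1.87437 + 1.16315 = 3.0375
n_f = 1/3.0375 = 0.3292

0.329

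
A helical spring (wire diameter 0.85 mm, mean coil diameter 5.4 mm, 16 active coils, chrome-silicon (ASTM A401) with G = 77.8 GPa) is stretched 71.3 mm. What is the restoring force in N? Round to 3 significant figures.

144 N

k = Gd⁴/(8D³N_a) = (77.8×10³)(0.85⁴)/(8·5.4³·16) = 2.0149 N/mm
F = k·δ = 2.0149 × 71.3 = 143.67 N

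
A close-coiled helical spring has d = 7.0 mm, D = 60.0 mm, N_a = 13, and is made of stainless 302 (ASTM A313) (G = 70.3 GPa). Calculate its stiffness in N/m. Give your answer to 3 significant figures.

7510 N/m

k = Gd⁴/(8D³N_a) = (70.3×10³ × 7.0⁴) / (8 × 60.0³ × 13)
  = 1.6879e+08 / 2.2464e+07 = 7.5138 N/mm = 7513.8 N/m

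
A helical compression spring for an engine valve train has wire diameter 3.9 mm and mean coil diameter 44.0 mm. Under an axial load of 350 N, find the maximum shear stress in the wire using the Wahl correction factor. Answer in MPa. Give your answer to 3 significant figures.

Spring index C = D/d = 44.0/3.9 = 11.2821
K_W = (4C−1)/(4C−4) + 0.615/C = 44.128/41.128 + 0.0545 = 1.1275
τ₀ = 8FD/(πd³) = 8·350·44.0/(π·3.9³) = 123200/186.36 = 661.1 MPa
τ_max = K·τ₀ = 1.1275 × 661.1 = 745.36 MPa

745 MPa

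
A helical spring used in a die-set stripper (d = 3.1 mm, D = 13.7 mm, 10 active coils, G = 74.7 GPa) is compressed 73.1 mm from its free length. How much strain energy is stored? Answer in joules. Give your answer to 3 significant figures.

k = Gd⁴/(8D³N_a) = (74.7×10³)(3.1⁴)/(8·13.7³·10) = 33.536 N/mm
U = ½kδ² = 0.5 × 33.536 × 73.1² = 89603 N·mm = 89.603 J

89.6 J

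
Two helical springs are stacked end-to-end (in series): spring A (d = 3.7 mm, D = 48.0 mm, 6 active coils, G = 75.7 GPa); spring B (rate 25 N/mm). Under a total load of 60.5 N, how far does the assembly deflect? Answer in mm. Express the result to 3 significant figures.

k_A = Gd⁴/(8D³N_a) = (75.7×10³)(3.7⁴)/(8·48.0³·6) = 2.6726 N/mm
Series: 1/k_eq = 1/2.6726 + 1/25 = 0.41416; k_eq = 2.4145 N/mm
δ = F/k_eq = 60.5/2.4145 = 25.057 mm

25.1 mm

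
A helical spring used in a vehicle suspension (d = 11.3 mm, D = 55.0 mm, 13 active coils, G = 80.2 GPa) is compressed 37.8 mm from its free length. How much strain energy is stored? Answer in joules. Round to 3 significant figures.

54.0 J

k = Gd⁴/(8D³N_a) = (80.2×10³)(11.3⁴)/(8·55.0³·13) = 75.573 N/mm
U = ½kδ² = 0.5 × 75.573 × 37.8² = 53991 N·mm = 53.991 J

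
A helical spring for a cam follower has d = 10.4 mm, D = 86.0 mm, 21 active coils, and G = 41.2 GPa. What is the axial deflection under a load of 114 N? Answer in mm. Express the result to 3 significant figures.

k = Gd⁴/(8D³N_a) = (41.2×10³)(10.4⁴)/(8·86.0³·21) = 4.5105 N/mm
δ = F/k = 114 / 4.5105 = 25.274 mm

25.3 mm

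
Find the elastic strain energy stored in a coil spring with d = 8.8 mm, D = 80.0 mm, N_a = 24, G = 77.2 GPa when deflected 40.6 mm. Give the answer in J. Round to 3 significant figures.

3.88 J

k = Gd⁴/(8D³N_a) = (77.2×10³)(8.8⁴)/(8·80.0³·24) = 4.7095 N/mm
U = ½kδ² = 0.5 × 4.7095 × 40.6² = 3881.5 N·mm = 3.8815 J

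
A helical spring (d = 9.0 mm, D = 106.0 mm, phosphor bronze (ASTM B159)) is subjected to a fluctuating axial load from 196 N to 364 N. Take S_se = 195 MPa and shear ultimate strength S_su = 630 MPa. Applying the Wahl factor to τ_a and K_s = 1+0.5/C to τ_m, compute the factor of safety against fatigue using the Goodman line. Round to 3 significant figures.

2.85

C = D/d = 106.0/9.0 = 11.7778; K_W = (4C−1)/(4C−4)+0.615/C = 1.1218; K_s = 1+0.5/C = 1.0425
F_a = (F_max−F_min)/2 = 84 N; F_m = (F_max+F_min)/2 = 280 N
τ_a = K_W·8F_aD/(πd³) = 1.1218 × 31.103 = 34.891 MPa
τ_m = K_s·8F_mD/(πd³) = 1.0425 × 103.68 = 108.08 MPa
Goodman: 1/n_f = τ_a/S_se + τ_m/S_su = 34.891/195 + 108.08/630 = 0.17893 + 0.17155 = 0.35048
n_f = 1/0.35048 = 2.853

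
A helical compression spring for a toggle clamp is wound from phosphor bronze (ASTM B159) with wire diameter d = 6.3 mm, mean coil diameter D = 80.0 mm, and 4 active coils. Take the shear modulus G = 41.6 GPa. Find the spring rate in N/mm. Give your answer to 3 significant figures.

4.00 N/mm

k = Gd⁴/(8D³N_a) = (41.6×10³ × 6.3⁴) / (8 × 80.0³ × 4)
  = 6.55323e+07 / 1.6384e+07 = 3.9998 N/mm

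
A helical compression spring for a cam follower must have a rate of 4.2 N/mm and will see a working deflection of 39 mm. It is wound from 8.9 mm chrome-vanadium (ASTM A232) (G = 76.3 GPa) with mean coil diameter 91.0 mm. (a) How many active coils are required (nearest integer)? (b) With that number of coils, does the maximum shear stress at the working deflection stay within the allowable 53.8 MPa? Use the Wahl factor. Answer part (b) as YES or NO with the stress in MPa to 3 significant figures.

(a) 19 coils; (b) NO, τ_max = 61.2 MPa

N_a = Gd⁴/(8D³k) = (76.3×10³)(8.9⁴)/(8·91.0³·4.2) = 18.91 → N_a = 19
Actual rate k = Gd⁴/(8D³·19) = 4.1794 N/mm
Working load F = kδ = 4.1794·39 = 163 N
C = 91.0/8.9 = 10.2247; K_W = (4C−1)/(4C−4)+0.615/C = 1.1415
τ_max = K_W·8FD/(πd³) = 1.1415·53.579 = 61.158 MPa
τ_max > 53.8 MPa → exceeds allowable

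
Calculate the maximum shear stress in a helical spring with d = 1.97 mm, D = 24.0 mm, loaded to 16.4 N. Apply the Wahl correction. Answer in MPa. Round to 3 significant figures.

147 MPa

Spring index C = D/d = 24.0/1.97 = 12.1827
K_W = (4C−1)/(4C−4) + 0.615/C = 47.731/44.731 + 0.0505 = 1.1175
τ₀ = 8FD/(πd³) = 8·16.4·24.0/(π·1.97³) = 3148.8/24.019 = 131.1 MPa
τ_max = K·τ₀ = 1.1175 × 131.1 = 146.51 MPa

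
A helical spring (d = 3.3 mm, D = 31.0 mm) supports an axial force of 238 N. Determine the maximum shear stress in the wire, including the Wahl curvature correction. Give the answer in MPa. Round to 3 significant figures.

Spring index C = D/d = 31.0/3.3 = 9.3939
K_W = (4C−1)/(4C−4) + 0.615/C = 36.576/33.576 + 0.0655 = 1.1548
τ₀ = 8FD/(πd³) = 8·238·31.0/(π·3.3³) = 59024/112.9 = 522.8 MPa
τ_max = K·τ₀ = 1.1548 × 522.8 = 603.74 MPa

604 MPa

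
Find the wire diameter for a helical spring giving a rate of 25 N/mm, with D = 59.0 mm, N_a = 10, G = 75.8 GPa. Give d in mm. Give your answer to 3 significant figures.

d = (8D³N_a·k / G)^(1/4) = (8·59.0³·10·25 / (75.8×10³))^0.25
  = (5419)^0.25 = 8.5798 mm

8.58 mm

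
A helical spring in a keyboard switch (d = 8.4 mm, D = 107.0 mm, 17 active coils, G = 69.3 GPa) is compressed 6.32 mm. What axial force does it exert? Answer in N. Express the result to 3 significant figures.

k = Gd⁴/(8D³N_a) = (69.3×10³)(8.4⁴)/(8·107.0³·17) = 2.0709 N/mm
F = k·δ = 2.0709 × 6.32 = 13.088 N

13.1 N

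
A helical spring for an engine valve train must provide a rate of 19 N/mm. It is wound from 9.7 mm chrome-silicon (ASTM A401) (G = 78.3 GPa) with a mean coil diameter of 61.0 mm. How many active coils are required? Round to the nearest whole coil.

20

N_a = Gd⁴/(8D³k) = (78.3×10³ × 9.7⁴)/(8 × 61.0³ × 19)
    = 6.93184e+08 / 3.45011e+07 = 20.09 → 20 coils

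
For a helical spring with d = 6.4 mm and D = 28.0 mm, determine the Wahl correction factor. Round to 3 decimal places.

C = D/d = 28.0/6.4 = 4.3750
K_W = (4C−1)/(4C−4) + 0.615/C = 16.500/13.500 + 0.1406 = 1.3628

1.363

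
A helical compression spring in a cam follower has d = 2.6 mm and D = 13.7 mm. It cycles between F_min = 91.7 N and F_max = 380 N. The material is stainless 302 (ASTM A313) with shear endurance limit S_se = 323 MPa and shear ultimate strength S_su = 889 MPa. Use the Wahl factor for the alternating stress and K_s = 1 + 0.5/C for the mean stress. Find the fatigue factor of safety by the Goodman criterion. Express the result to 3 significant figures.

0.581

C = D/d = 13.7/2.6 = 5.2692; K_W = (4C−1)/(4C−4)+0.615/C = 1.2924; K_s = 1+0.5/C = 1.0949
F_a = (F_max−F_min)/2 = 144.15 N; F_m = (F_max+F_min)/2 = 235.85 N
τ_a = K_W·8F_aD/(πd³) = 1.2924 × 286.12 = 369.78 MPa
τ_m = K_s·8F_mD/(πd³) = 1.0949 × 468.14 = 512.56 MPa
Goodman: 1/n_f = τ_a/S_se + τ_m/S_su = 369.78/323 + 512.56/889 = 1.14484 + 0.57656 = 1.7214
n_f = 1/1.7214 = 0.5809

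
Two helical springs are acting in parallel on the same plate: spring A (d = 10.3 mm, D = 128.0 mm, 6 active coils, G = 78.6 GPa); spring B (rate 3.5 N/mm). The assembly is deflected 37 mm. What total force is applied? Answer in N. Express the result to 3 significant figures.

k_A = Gd⁴/(8D³N_a) = (78.6×10³)(10.3⁴)/(8·128.0³·6) = 8.7882 N/mm
Parallel: k_eq = 8.7882 + 3.5 = 12.288 N/mm
F = k_eq·δ = 12.288·37 = 454.66 N

455 N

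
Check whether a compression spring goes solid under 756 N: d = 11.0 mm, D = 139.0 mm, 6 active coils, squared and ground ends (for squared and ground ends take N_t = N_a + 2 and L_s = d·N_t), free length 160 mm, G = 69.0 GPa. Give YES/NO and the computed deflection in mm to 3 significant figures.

YES, δ = 96.5 mm

k = Gd⁴/(8D³N_a) = (69.0×10³)(11.0⁴)/(8·139.0³·6) = 7.8367 N/mm
N_t = 8; L_s = 11.0·8 = 88 mm; δ_solid = L₀ − L_s = 160 − 88 = 72 mm
δ = F/k = 756/7.8367 = 96.469 mm
δ ≥ δ_solid → spring goes solid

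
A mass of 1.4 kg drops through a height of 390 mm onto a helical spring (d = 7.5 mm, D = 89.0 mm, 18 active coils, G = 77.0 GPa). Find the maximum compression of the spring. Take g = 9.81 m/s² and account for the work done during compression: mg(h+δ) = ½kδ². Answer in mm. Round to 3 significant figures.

72.8 mm

k = Gd⁴/(8D³N_a) = (77.0×10³)(7.5⁴)/(8·89.0³·18) = 2.4 N/mm
W = mg = 1.4 × 9.81 = 13.734 N
½kδ² − Wδ − Wh = 0 → δ = (W + √(W² + 2kWh))/k
δ = (13.734 + √(188.62 + 25709.6))/2.4 = (13.734 + 160.93)/2.4 = 72.778 mm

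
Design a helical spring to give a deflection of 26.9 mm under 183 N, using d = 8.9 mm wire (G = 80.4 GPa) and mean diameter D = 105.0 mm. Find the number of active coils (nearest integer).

Required rate k = F/δ = 183/26.9 = 6.803 N/mm
N_a = Gd⁴/(8D³k) = (80.4×10³ × 8.9⁴)/(8 × 105.0³ × 6.803)
    = 5.04448e+08 / 6.30023e+07 = 8.007 → 8 coils

8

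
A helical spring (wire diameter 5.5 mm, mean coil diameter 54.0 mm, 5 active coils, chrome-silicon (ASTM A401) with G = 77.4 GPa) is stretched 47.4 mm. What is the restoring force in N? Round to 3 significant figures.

k = Gd⁴/(8D³N_a) = (77.4×10³)(5.5⁴)/(8·54.0³·5) = 11.245 N/mm
F = k·δ = 11.245 × 47.4 = 533 N

533 N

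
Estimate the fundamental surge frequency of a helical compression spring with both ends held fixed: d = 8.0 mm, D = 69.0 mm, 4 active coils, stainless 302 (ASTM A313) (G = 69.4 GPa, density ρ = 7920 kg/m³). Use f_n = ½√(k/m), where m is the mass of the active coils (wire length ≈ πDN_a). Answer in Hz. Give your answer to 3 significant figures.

140 Hz

k = Gd⁴/(8D³N_a) = (69.4×10³)(8.0⁴)/(8·69.0³·4) = 27.041 N/mm = 27041 N/m
Wire length L = πDN_a = π·69.0·4 = 867.08 mm
m = ρ·(πd²/4)·L = 7920 × 50.265×10⁻⁶ m² × 0.86708 m = 0.34519 kg
f_n = ½√(k/m) = 0.5·√(27041/0.34519) = 0.5·√(78337) = 139.94 Hz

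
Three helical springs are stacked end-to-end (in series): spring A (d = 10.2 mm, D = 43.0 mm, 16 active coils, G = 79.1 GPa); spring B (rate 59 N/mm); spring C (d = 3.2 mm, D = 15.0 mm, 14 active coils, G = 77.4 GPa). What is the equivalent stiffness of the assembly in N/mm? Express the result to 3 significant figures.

k_A = Gd⁴/(8D³N_a) = (79.1×10³)(10.2⁴)/(8·43.0³·16) = 84.132 N/mm
k_C = Gd⁴/(8D³N_a) = (77.4×10³)(3.2⁴)/(8·15.0³·14) = 21.471 N/mm
Series: 1/k_eq = 1/84.132 + 1/59 + 1/21.471 = 0.07541; k_eq = 13.261 N/mm

13.3 N/mm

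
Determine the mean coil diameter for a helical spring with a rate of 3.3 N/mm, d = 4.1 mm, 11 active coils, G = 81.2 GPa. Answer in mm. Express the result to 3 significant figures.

D = (Gd⁴/(8N_a·k))^(1/3) = (81.2×10³·4.1⁴/(8·11·3.3))^(1/3)
  = (79012.3)^(1/3) = 42.9106 mm

42.9 mm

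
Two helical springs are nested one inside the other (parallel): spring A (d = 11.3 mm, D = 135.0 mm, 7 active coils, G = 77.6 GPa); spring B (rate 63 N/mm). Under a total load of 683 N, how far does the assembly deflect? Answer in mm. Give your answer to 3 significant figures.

9.46 mm

k_A = Gd⁴/(8D³N_a) = (77.6×10³)(11.3⁴)/(8·135.0³·7) = 9.183 N/mm
Parallel: k_eq = 9.183 + 63 = 72.183 N/mm
δ = F/k_eq = 683/72.183 = 9.4621 mm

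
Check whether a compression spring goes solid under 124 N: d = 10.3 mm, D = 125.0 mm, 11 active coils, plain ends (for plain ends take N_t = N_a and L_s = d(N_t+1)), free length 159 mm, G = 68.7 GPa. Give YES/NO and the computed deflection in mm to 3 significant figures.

k = Gd⁴/(8D³N_a) = (68.7×10³)(10.3⁴)/(8·125.0³·11) = 4.4988 N/mm
N_t = 11; L_s = 10.3·12 = 123.6 mm; δ_solid = L₀ − L_s = 159 − 123.6 = 35.4 mm
δ = F/k = 124/4.4988 = 27.563 mm
δ < δ_solid → spring does not go solid

NO, δ = 27.6 mm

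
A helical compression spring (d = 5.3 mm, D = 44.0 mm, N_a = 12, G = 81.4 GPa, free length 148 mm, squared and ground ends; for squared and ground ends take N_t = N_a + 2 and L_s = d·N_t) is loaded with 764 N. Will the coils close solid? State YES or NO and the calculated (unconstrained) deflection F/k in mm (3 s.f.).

YES, δ = 97.3 mm

k = Gd⁴/(8D³N_a) = (81.4×10³)(5.3⁴)/(8·44.0³·12) = 7.8541 N/mm
N_t = 14; L_s = 5.3·14 = 74.2 mm; δ_solid = L₀ − L_s = 148 − 74.2 = 73.8 mm
δ = F/k = 764/7.8541 = 97.274 mm
δ ≥ δ_solid → spring goes solid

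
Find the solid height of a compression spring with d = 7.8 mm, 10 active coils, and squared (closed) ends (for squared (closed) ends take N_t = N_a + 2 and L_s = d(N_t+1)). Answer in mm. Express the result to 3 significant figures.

101 mm

squared (closed) ends: N_t = N_a + 2 = 10 + 2 = 12
L_s = d·(N_t+1) = 7.8 × 13 = 101.4 mm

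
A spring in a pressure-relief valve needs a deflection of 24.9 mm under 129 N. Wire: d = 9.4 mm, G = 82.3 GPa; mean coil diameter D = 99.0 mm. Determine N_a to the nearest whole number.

Required rate k = F/δ = 129/24.9 = 5.1807 N/mm
N_a = Gd⁴/(8D³k) = (82.3×10³ × 9.4⁴)/(8 × 99.0³ × 5.1807)
    = 6.42556e+08 / 4.02148e+07 = 15.98 → 16 coils

16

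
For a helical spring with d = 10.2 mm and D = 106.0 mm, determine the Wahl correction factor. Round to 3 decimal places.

1.139

C = D/d = 106.0/10.2 = 10.3922
K_W = (4C−1)/(4C−4) + 0.615/C = 40.569/37.569 + 0.0592 = 1.1390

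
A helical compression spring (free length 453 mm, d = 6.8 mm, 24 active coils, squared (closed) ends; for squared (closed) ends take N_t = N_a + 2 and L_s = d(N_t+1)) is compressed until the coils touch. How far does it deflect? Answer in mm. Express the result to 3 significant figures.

269 mm

N_t = 26; L_s = 6.8·27 = 183.6 mm
δ_solid = L₀ − L_s = 453 − 183.6 = 269.4 mm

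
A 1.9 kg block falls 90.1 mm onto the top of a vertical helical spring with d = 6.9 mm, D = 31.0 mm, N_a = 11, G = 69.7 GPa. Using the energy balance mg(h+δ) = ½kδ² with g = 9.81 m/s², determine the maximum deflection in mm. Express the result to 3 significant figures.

k = Gd⁴/(8D³N_a) = (69.7×10³)(6.9⁴)/(8·31.0³·11) = 60.264 N/mm
W = mg = 1.9 × 9.81 = 18.639 N
½kδ² − Wδ − Wh = 0 → δ = (W + √(W² + 2kWh))/k
δ = (18.639 + √(347.41 + 202413))/60.264 = (18.639 + 450.29)/60.264 = 7.7812 mm

7.78 mm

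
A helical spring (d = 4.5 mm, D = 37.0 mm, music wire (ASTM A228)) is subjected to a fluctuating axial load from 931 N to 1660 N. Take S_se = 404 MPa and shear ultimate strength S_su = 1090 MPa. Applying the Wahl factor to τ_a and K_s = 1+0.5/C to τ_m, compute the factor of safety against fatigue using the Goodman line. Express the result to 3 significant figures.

C = D/d = 37.0/4.5 = 8.2222; K_W = (4C−1)/(4C−4)+0.615/C = 1.1786; K_s = 1+0.5/C = 1.0608
F_a = (F_max−F_min)/2 = 364.5 N; F_m = (F_max+F_min)/2 = 1295.5 N
τ_a = K_W·8F_aD/(πd³) = 1.1786 × 376.88 = 444.21 MPa
τ_m = K_s·8F_mD/(πd³) = 1.0608 × 1339.5 = 1421 MPa
Goodman: 1/n_f = τ_a/S_se + τ_m/S_su = 444.21/404 + 1421/1090 = 1.09952 + 1.30363 = 2.4031
n_f = 1/2.4031 = 0.4161

0.416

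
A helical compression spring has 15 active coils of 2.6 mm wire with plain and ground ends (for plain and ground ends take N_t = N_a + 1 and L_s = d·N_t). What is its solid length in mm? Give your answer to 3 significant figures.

41.6 mm

plain and ground ends: N_t = N_a + 1 = 15 + 1 = 16
L_s = d·N_t = 2.6 × 16 = 41.6 mm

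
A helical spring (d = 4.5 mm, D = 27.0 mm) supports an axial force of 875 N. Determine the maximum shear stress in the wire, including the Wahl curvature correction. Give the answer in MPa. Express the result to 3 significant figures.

827 MPa

Spring index C = D/d = 27.0/4.5 = 6.0000
K_W = (4C−1)/(4C−4) + 0.615/C = 23.000/20.000 + 0.1025 = 1.2525
τ₀ = 8FD/(πd³) = 8·875·27.0/(π·4.5³) = 189000/286.28 = 660.2 MPa
τ_max = K·τ₀ = 1.2525 × 660.2 = 826.9 MPa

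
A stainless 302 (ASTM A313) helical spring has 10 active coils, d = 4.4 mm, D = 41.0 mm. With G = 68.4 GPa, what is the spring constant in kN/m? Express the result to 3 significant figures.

4.65 kN/m

k = Gd⁴/(8D³N_a) = (68.4×10³ × 4.4⁴) / (8 × 41.0³ × 10)
  = 2.5637e+07 / 5.51368e+06 = 4.6497 N/mm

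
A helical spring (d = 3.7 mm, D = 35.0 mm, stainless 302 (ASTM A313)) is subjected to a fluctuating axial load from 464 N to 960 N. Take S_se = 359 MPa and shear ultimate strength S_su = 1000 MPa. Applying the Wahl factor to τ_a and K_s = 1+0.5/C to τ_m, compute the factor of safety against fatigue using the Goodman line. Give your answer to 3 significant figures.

C = D/d = 35.0/3.7 = 9.4595; K_W = (4C−1)/(4C−4)+0.615/C = 1.1537; K_s = 1+0.5/C = 1.0529
F_a = (F_max−F_min)/2 = 248 N; F_m = (F_max+F_min)/2 = 712 N
τ_a = K_W·8F_aD/(πd³) = 1.1537 × 436.37 = 503.43 MPa
τ_m = K_s·8F_mD/(πd³) = 1.0529 × 1252.8 = 1319 MPa
Goodman: 1/n_f = τ_a/S_se + τ_m/S_su = 503.43/359 + 1319/1000 = 1.40231 + 1.31902 = 2.7213
n_f = 1/2.7213 = 0.3675

0.367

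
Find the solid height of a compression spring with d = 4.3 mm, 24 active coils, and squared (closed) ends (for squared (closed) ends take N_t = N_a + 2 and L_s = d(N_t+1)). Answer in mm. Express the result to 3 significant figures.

116 mm

squared (closed) ends: N_t = N_a + 2 = 24 + 2 = 26
L_s = d·(N_t+1) = 4.3 × 27 = 116.1 mm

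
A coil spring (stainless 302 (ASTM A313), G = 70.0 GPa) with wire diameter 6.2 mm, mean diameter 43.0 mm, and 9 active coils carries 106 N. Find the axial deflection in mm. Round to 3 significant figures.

5.87 mm

k = Gd⁴/(8D³N_a) = (70.0×10³)(6.2⁴)/(8·43.0³·9) = 18.069 N/mm
δ = F/k = 106 / 18.069 = 5.8665 mm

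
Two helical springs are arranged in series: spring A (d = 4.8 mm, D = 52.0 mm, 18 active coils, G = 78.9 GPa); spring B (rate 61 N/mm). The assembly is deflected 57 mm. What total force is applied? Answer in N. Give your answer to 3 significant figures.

k_A = Gd⁴/(8D³N_a) = (78.9×10³)(4.8⁴)/(8·52.0³·18) = 2.0686 N/mm
Series: 1/k_eq = 1/2.0686 + 1/61 = 0.49982; k_eq = 2.0007 N/mm
F = k_eq·δ = 2.0007·57 = 114.04 N

114 N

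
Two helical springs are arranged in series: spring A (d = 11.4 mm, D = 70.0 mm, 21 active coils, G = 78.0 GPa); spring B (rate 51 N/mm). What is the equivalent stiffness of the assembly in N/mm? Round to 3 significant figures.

15.8 N/mm

k_A = Gd⁴/(8D³N_a) = (78.0×10³)(11.4⁴)/(8·70.0³·21) = 22.862 N/mm
Series: 1/k_eq = 1/22.862 + 1/51 = 0.063349; k_eq = 15.786 N/mm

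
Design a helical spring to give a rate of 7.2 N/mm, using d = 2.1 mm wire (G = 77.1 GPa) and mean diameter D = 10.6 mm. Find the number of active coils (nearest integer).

N_a = Gd⁴/(8D³k) = (77.1×10³ × 2.1⁴)/(8 × 10.6³ × 7.2)
    = 1.49945e+06 / 68602.5 = 21.86 → 22 coils

22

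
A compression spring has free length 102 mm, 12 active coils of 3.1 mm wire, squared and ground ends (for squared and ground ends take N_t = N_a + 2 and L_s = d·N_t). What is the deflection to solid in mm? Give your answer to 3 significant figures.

58.6 mm

N_t = 14; L_s = 3.1·14 = 43.4 mm
δ_solid = L₀ − L_s = 102 − 43.4 = 58.6 mm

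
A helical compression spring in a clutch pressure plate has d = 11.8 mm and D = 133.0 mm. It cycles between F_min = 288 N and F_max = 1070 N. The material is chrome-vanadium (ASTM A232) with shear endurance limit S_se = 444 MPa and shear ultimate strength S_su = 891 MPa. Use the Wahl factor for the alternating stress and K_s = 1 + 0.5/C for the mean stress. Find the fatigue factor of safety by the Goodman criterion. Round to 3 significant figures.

2.71

C = D/d = 133.0/11.8 = 11.2712; K_W = (4C−1)/(4C−4)+0.615/C = 1.1276; K_s = 1+0.5/C = 1.0444
F_a = (F_max−F_min)/2 = 391 N; F_m = (F_max+F_min)/2 = 679 N
τ_a = K_W·8F_aD/(πd³) = 1.1276 × 80.598 = 90.881 MPa
τ_m = K_s·8F_mD/(πd³) = 1.0444 × 139.96 = 146.17 MPa
Goodman: 1/n_f = τ_a/S_se + τ_m/S_su = 90.881/444 + 146.17/891 = 0.20469 + 0.16405 = 0.36874
n_f = 1/0.36874 = 2.712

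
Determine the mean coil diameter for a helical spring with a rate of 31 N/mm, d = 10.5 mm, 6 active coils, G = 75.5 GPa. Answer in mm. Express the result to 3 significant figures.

D = (Gd⁴/(8N_a·k))^(1/3) = (75.5×10³·10.5⁴/(8·6·31))^(1/3)
  = (616739)^(1/3) = 85.1204 mm

85.1 mm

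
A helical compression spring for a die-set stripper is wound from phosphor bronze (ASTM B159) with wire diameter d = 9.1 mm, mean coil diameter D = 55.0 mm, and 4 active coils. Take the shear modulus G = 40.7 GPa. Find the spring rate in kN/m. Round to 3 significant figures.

k = Gd⁴/(8D³N_a) = (40.7×10³ × 9.1⁴) / (8 × 55.0³ × 4)
  = 2.791e+08 / 5.324e+06 = 52.423 N/mm

52.4 kN/m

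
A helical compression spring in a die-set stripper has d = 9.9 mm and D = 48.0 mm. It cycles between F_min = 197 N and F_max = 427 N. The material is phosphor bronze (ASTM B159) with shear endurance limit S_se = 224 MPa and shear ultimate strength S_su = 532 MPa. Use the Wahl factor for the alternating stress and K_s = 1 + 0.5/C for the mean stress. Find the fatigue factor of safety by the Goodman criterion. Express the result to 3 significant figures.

5.99

C = D/d = 48.0/9.9 = 4.8485; K_W = (4C−1)/(4C−4)+0.615/C = 1.3217; K_s = 1+0.5/C = 1.1031
F_a = (F_max−F_min)/2 = 115 N; F_m = (F_max+F_min)/2 = 312 N
τ_a = K_W·8F_aD/(πd³) = 1.3217 × 14.487 = 19.148 MPa
τ_m = K_s·8F_mD/(πd³) = 1.1031 × 39.303 = 43.357 MPa
Goodman: 1/n_f = τ_a/S_se + τ_m/S_su = 19.148/224 + 43.357/532 = 0.08548 + 0.08150 = 0.16698
n_f = 1/0.16698 = 5.989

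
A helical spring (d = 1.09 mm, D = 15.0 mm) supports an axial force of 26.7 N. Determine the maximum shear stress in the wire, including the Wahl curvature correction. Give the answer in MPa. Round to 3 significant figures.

869 MPa

Spring index C = D/d = 15.0/1.09 = 13.7615
K_W = (4C−1)/(4C−4) + 0.615/C = 54.046/51.046 + 0.0447 = 1.1035
τ₀ = 8FD/(πd³) = 8·26.7·15.0/(π·1.09³) = 3204/4.0685 = 787.52 MPa
τ_max = K·τ₀ = 1.1035 × 787.52 = 869 MPa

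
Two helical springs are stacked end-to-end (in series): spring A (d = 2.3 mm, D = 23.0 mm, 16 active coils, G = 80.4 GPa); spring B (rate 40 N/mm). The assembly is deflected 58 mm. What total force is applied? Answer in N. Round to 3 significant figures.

80.9 N

k_A = Gd⁴/(8D³N_a) = (80.4×10³)(2.3⁴)/(8·23.0³·16) = 1.4447 N/mm
Series: 1/k_eq = 1/1.4447 + 1/40 = 0.71719; k_eq = 1.3943 N/mm
F = k_eq·δ = 1.3943·58 = 80.871 N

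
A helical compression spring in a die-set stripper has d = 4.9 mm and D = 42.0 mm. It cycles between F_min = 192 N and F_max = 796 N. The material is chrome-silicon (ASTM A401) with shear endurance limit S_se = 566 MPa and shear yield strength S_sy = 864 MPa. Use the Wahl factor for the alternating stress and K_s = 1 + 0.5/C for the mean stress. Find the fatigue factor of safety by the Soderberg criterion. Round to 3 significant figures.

0.894

C = D/d = 42.0/4.9 = 8.5714; K_W = (4C−1)/(4C−4)+0.615/C = 1.1708; K_s = 1+0.5/C = 1.0583
F_a = (F_max−F_min)/2 = 302 N; F_m = (F_max+F_min)/2 = 494 N
τ_a = K_W·8F_aD/(πd³) = 1.1708 × 274.54 = 321.44 MPa
τ_m = K_s·8F_mD/(πd³) = 1.0583 × 449.08 = 475.28 MPa
Soderberg: 1/n_f = τ_a/S_se + τ_m/S_sy = 321.44/566 + 475.28/864 = 0.56791 + 0.55009 = 1.118
n_f = 1/1.118 = 0.8945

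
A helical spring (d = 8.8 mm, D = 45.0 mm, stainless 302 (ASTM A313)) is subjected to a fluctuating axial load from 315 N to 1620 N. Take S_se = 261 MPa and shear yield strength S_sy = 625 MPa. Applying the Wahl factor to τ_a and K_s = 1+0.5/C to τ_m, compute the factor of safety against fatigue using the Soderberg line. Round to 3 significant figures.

1.20

C = D/d = 45.0/8.8 = 5.1136; K_W = (4C−1)/(4C−4)+0.615/C = 1.3026; K_s = 1+0.5/C = 1.0978
F_a = (F_max−F_min)/2 = 652.5 N; F_m = (F_max+F_min)/2 = 967.5 N
τ_a = K_W·8F_aD/(πd³) = 1.3026 × 109.72 = 142.92 MPa
τ_m = K_s·8F_mD/(πd³) = 1.0978 × 162.69 = 178.6 MPa
Soderberg: 1/n_f = τ_a/S_se + τ_m/S_sy = 142.92/261 + 178.6/625 = 0.54758 + 0.28575 = 0.83334
n_f = 1/0.83334 = 1.2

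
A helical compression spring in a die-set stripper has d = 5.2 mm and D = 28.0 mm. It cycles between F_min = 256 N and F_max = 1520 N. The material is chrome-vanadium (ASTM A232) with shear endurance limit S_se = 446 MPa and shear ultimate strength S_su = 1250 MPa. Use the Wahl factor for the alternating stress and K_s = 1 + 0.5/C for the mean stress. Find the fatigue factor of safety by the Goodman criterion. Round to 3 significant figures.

C = D/d = 28.0/5.2 = 5.3846; K_W = (4C−1)/(4C−4)+0.615/C = 1.2853; K_s = 1+0.5/C = 1.0929
F_a = (F_max−F_min)/2 = 632 N; F_m = (F_max+F_min)/2 = 888 N
τ_a = K_W·8F_aD/(πd³) = 1.2853 × 320.48 = 411.91 MPa
τ_m = K_s·8F_mD/(πd³) = 1.0929 × 450.3 = 492.11 MPa
Goodman: 1/n_f = τ_a/S_se + τ_m/S_su = 411.91/446 + 492.11/1250 = 0.92356 + 0.39369 = 1.3172
n_f = 1/1.3172 = 0.7592

0.759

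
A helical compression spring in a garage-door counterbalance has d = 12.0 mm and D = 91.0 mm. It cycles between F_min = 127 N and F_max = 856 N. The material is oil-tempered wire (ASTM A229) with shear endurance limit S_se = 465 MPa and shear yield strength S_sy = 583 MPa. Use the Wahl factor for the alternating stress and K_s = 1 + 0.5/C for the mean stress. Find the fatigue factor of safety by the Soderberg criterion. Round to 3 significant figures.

4.06

C = D/d = 91.0/12.0 = 7.5833; K_W = (4C−1)/(4C−4)+0.615/C = 1.1950; K_s = 1+0.5/C = 1.0659
F_a = (F_max−F_min)/2 = 364.5 N; F_m = (F_max+F_min)/2 = 491.5 N
τ_a = K_W·8F_aD/(πd³) = 1.1950 × 48.88 = 58.413 MPa
τ_m = K_s·8F_mD/(πd³) = 1.0659 × 65.912 = 70.257 MPa
Soderberg: 1/n_f = τ_a/S_se + τ_m/S_sy = 58.413/465 + 70.257/583 = 0.12562 + 0.12051 = 0.24613
n_f = 1/0.24613 = 4.063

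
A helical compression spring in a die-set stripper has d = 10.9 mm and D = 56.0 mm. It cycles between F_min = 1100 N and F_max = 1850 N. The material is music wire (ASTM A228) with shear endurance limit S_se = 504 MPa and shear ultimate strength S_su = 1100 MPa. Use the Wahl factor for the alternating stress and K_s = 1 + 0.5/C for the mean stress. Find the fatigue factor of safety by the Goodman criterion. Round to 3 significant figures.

C = D/d = 56.0/10.9 = 5.1376; K_W = (4C−1)/(4C−4)+0.615/C = 1.3010; K_s = 1+0.5/C = 1.0973
F_a = (F_max−F_min)/2 = 375 N; F_m = (F_max+F_min)/2 = 1475 N
τ_a = K_W·8F_aD/(πd³) = 1.3010 × 41.293 = 53.721 MPa
τ_m = K_s·8F_mD/(πd³) = 1.0973 × 162.42 = 178.23 MPa
Goodman: 1/n_f = τ_a/S_se + τ_m/S_su = 53.721/504 + 178.23/1100 = 0.10659 + 0.16202 = 0.26861
n_f = 1/0.26861 = 3.723

3.72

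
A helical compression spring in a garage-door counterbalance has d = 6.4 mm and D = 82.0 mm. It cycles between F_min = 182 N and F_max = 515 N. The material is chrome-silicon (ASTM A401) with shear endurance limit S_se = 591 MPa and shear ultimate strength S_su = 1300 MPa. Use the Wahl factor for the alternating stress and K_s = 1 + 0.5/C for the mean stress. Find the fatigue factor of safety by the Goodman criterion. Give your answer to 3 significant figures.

C = D/d = 82.0/6.4 = 12.8125; K_W = (4C−1)/(4C−4)+0.615/C = 1.1115; K_s = 1+0.5/C = 1.0390
F_a = (F_max−F_min)/2 = 166.5 N; F_m = (F_max+F_min)/2 = 348.5 N
τ_a = K_W·8F_aD/(πd³) = 1.1115 × 132.63 = 147.41 MPa
τ_m = K_s·8F_mD/(πd³) = 1.0390 × 277.6 = 288.43 MPa
Goodman: 1/n_f = τ_a/S_se + τ_m/S_su = 147.41/591 + 288.43/1300 = 0.24943 + 0.22187 = 0.4713
n_f = 1/0.4713 = 2.122

2.12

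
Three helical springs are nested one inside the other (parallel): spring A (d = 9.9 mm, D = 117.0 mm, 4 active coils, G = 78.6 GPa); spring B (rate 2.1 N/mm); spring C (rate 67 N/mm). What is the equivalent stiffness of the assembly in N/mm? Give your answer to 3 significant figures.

k_A = Gd⁴/(8D³N_a) = (78.6×10³)(9.9⁴)/(8·117.0³·4) = 14.732 N/mm
Parallel: k_eq = 14.732 + 2.1 + 67 = 83.832 N/mm

83.8 N/mm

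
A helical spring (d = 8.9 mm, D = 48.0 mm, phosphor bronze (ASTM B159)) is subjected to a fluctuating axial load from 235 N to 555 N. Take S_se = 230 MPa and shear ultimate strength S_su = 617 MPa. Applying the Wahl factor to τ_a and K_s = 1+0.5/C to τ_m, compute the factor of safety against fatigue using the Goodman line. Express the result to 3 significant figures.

3.62

C = D/d = 48.0/8.9 = 5.3933; K_W = (4C−1)/(4C−4)+0.615/C = 1.2847; K_s = 1+0.5/C = 1.0927
F_a = (F_max−F_min)/2 = 160 N; F_m = (F_max+F_min)/2 = 395 N
τ_a = K_W·8F_aD/(πd³) = 1.2847 × 27.742 = 35.641 MPa
τ_m = K_s·8F_mD/(πd³) = 1.0927 × 68.487 = 74.836 MPa
Goodman: 1/n_f = τ_a/S_se + τ_m/S_su = 35.641/230 + 74.836/617 = 0.15496 + 0.12129 = 0.27625
n_f = 1/0.27625 = 3.62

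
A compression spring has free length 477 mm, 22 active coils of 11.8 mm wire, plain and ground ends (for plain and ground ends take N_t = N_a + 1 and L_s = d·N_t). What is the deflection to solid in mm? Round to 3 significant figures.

206 mm

N_t = 23; L_s = 11.8·23 = 271.4 mm
δ_solid = L₀ − L_s = 477 − 271.4 = 205.6 mm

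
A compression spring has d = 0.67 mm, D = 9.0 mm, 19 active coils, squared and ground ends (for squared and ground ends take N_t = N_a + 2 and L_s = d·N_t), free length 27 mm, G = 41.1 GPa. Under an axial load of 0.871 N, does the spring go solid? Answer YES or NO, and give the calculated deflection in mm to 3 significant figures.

NO, δ = 11.7 mm

k = Gd⁴/(8D³N_a) = (41.1×10³)(0.67⁴)/(8·9.0³·19) = 0.074743 N/mm
N_t = 21; L_s = 0.67·21 = 14.07 mm; δ_solid = L₀ − L_s = 27 − 14.07 = 12.93 mm
δ = F/k = 0.871/0.074743 = 11.653 mm
δ < δ_solid → spring does not go solid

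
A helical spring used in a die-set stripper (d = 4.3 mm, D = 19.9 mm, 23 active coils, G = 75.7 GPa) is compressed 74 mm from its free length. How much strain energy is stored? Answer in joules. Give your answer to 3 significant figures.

k = Gd⁴/(8D³N_a) = (75.7×10³)(4.3⁴)/(8·19.9³·23) = 17.848 N/mm
U = ½kδ² = 0.5 × 17.848 × 74² = 48868 N·mm = 48.868 J

48.9 J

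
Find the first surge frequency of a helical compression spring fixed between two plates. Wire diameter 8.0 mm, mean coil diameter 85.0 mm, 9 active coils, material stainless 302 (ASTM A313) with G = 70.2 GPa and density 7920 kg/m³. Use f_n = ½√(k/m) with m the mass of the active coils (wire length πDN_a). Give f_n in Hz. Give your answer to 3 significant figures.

41.2 Hz

k = Gd⁴/(8D³N_a) = (70.2×10³)(8.0⁴)/(8·85.0³·9) = 6.5029 N/mm = 6502.9 N/m
Wire length L = πDN_a = π·85.0·9 = 2403.3 mm
m = ρ·(πd²/4)·L = 7920 × 50.265×10⁻⁶ m² × 2.4033 m = 0.95677 kg
f_n = ½√(k/m) = 0.5·√(6502.9/0.95677) = 0.5·√(6796.8) = 41.221 Hz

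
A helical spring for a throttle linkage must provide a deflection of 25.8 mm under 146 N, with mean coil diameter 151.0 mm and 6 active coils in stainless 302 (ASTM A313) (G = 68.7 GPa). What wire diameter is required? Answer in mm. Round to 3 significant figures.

Required rate k = F/δ = 146/25.8 = 5.6589 N/mm
d = (8D³N_a·k / G)^(1/4) = (8·151.0³·6·5.6589 / (68.7×10³))^0.25
  = (13613)^0.25 = 10.8016 mm

10.8 mm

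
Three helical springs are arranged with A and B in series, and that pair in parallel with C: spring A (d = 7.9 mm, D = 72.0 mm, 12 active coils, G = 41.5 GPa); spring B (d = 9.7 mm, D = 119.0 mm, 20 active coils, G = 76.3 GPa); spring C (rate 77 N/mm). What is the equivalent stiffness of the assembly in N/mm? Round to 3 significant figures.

k_A = Gd⁴/(8D³N_a) = (41.5×10³)(7.9⁴)/(8·72.0³·12) = 4.5112 N/mm
k_B = Gd⁴/(8D³N_a) = (76.3×10³)(9.7⁴)/(8·119.0³·20) = 2.5052 N/mm
Springs A,B series: k_AB = 1/(1/4.5112+1/2.5052) = 1.6107 N/mm; parallel with C: k_eq = 1.6107+77 = 78.611 N/mm

78.6 N/mm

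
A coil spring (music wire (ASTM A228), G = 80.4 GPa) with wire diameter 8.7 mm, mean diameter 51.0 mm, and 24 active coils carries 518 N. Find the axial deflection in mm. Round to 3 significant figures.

28.6 mm

k = Gd⁴/(8D³N_a) = (80.4×10³)(8.7⁴)/(8·51.0³·24) = 18.085 N/mm
δ = F/k = 518 / 18.085 = 28.642 mm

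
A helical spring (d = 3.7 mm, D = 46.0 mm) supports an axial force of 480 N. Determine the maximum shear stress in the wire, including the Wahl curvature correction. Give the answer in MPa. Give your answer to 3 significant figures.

Spring index C = D/d = 46.0/3.7 = 12.4324
K_W = (4C−1)/(4C−4) + 0.615/C = 48.730/45.730 + 0.0495 = 1.1151
τ₀ = 8FD/(πd³) = 8·480·46.0/(π·3.7³) = 176640/159.13 = 1110 MPa
τ_max = K·τ₀ = 1.1151 × 1110 = 1237.8 MPa

1240 MPa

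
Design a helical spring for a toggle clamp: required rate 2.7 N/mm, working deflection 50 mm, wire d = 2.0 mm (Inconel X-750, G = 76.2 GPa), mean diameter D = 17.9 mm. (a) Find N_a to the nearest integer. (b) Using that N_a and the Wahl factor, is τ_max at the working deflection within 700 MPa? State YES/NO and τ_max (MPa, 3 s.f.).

N_a = Gd⁴/(8D³k) = (76.2×10³)(2.0⁴)/(8·17.9³·2.7) = 9.842 → N_a = 10
Actual rate k = Gd⁴/(8D³·10) = 2.6572 N/mm
Working load F = kδ = 2.6572·50 = 132.86 N
C = 17.9/2.0 = 8.9500; K_W = (4C−1)/(4C−4)+0.615/C = 1.1631
τ_max = K_W·8FD/(πd³) = 1.1631·757.01 = 880.44 MPa
τ_max > 700 MPa → exceeds allowable

(a) 10 coils; (b) NO, τ_max = 880 MPa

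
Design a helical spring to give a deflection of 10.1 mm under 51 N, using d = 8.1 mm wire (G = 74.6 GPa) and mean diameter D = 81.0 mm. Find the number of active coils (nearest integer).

Required rate k = F/δ = 51/10.1 = 5.0495 N/mm
N_a = Gd⁴/(8D³k) = (74.6×10³ × 8.1⁴)/(8 × 81.0³ × 5.0495)
    = 3.21129e+08 / 2.14681e+07 = 14.96 → 15 coils

15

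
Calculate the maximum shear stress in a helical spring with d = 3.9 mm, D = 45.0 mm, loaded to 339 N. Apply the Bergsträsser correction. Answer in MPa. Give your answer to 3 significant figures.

731 MPa

Spring index C = D/d = 45.0/3.9 = 11.5385
K_B = (4C+2)/(4C−3) = 48.154/43.154 = 1.1159
τ₀ = 8FD/(πd³) = 8·339·45.0/(π·3.9³) = 122040/186.36 = 654.88 MPa
τ_max = K·τ₀ = 1.1159 × 654.88 = 730.75 MPa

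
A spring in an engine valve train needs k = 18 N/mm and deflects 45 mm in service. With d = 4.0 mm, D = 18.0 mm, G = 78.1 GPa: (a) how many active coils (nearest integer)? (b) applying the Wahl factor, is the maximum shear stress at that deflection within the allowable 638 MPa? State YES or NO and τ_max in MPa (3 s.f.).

N_a = Gd⁴/(8D³k) = (78.1×10³)(4.0⁴)/(8·18.0³·18) = 23.81 → N_a = 24
Actual rate k = Gd⁴/(8D³·24) = 17.856 N/mm
Working load F = kδ = 17.856·45 = 803.5 N
C = 18.0/4.0 = 4.5000; K_W = (4C−1)/(4C−4)+0.615/C = 1.3510
τ_max = K_W·8FD/(πd³) = 1.3510·575.46 = 777.42 MPa
τ_max > 638 MPa → exceeds allowable

(a) 24 coils; (b) NO, τ_max = 777 MPa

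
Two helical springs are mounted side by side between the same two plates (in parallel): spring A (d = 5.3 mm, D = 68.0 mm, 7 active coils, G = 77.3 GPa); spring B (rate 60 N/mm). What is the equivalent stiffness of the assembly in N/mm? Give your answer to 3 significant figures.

k_A = Gd⁴/(8D³N_a) = (77.3×10³)(5.3⁴)/(8·68.0³·7) = 3.4639 N/mm
Parallel: k_eq = 3.4639 + 60 = 63.464 N/mm

63.5 N/mm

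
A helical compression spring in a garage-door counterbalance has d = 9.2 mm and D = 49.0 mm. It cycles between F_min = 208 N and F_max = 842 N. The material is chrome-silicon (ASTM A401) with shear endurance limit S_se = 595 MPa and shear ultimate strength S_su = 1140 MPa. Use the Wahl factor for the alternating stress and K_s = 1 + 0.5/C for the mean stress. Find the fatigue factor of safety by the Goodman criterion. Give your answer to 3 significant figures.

C = D/d = 49.0/9.2 = 5.3261; K_W = (4C−1)/(4C−4)+0.615/C = 1.2888; K_s = 1+0.5/C = 1.0939
F_a = (F_max−F_min)/2 = 317 N; F_m = (F_max+F_min)/2 = 525 N
τ_a = K_W·8F_aD/(πd³) = 1.2888 × 50.796 = 65.468 MPa
τ_m = K_s·8F_mD/(πd³) = 1.0939 × 84.126 = 92.024 MPa
Goodman: 1/n_f = τ_a/S_se + τ_m/S_su = 65.468/595 + 92.024/1140 = 0.11003 + 0.08072 = 0.19075
n_f = 1/0.19075 = 5.242

5.24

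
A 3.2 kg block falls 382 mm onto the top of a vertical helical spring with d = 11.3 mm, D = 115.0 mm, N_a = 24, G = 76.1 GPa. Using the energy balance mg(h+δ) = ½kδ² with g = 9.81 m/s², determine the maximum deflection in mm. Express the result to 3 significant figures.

k = Gd⁴/(8D³N_a) = (76.1×10³)(11.3⁴)/(8·115.0³·24) = 4.2492 N/mm
W = mg = 3.2 × 9.81 = 31.392 N
½kδ² − Wδ − Wh = 0 → δ = (W + √(W² + 2kWh))/k
δ = (31.392 + √(985.46 + 101910))/4.2492 = (31.392 + 320.77)/4.2492 = 82.879 mm

82.9 mm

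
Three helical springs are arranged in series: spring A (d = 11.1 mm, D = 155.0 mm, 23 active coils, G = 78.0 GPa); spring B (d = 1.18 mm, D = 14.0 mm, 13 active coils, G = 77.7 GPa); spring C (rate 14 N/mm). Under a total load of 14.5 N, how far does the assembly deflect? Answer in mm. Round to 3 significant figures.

k_A = Gd⁴/(8D³N_a) = (78.0×10³)(11.1⁴)/(8·155.0³·23) = 1.7281 N/mm
k_B = Gd⁴/(8D³N_a) = (77.7×10³)(1.18⁴)/(8·14.0³·13) = 0.52788 N/mm
Series: 1/k_eq = 1/1.7281 + 1/0.52788 + 1/14 = 2.5445; k_eq = 0.39301 N/mm
δ = F/k_eq = 14.5/0.39301 = 36.895 mm

36.9 mm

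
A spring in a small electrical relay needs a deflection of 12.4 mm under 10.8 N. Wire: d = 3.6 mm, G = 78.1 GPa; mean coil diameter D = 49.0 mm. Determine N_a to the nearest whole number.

16

Required rate k = F/δ = 10.8/12.4 = 0.87097 N/mm
N_a = Gd⁴/(8D³k) = (78.1×10³ × 3.6⁴)/(8 × 49.0³ × 0.87097)
    = 1.31178e+07 / 819748 = 16 → 16 coils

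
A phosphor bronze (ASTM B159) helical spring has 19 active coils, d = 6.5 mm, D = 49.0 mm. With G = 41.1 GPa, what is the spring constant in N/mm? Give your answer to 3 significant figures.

4.10 N/mm

k = Gd⁴/(8D³N_a) = (41.1×10³ × 6.5⁴) / (8 × 49.0³ × 19)
  = 7.33661e+07 / 1.78826e+07 = 4.1026 N/mm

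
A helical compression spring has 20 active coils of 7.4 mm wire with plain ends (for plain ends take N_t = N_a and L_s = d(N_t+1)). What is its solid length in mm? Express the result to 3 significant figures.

plain ends: N_t = N_a = 20
L_s = d·(N_t+1) = 7.4 × 21 = 155.4 mm

155 mm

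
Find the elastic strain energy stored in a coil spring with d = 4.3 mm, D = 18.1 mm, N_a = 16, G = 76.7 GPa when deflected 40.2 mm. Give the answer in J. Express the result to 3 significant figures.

27.9 J

k = Gd⁴/(8D³N_a) = (76.7×10³)(4.3⁴)/(8·18.1³·16) = 34.548 N/mm
U = ½kδ² = 0.5 × 34.548 × 40.2² = 27916 N·mm = 27.916 J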